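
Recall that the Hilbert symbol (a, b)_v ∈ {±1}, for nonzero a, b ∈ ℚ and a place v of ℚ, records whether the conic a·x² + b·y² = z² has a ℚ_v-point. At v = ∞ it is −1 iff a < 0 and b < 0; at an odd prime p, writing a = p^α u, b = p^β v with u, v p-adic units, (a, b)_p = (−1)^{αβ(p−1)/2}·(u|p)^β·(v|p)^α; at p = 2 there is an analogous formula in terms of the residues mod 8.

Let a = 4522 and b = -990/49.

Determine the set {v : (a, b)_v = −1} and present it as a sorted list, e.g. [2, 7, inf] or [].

(a, b) ≡ (4522, -110) mod (ℚ^×)²; places V = {2, 3, 5, 7, 11, 17, 19, ∞}.
(a,b)_17: α=1, u≡11; β=0, v≡2 (mod 17); (11|17)=-1, (2|17)=+1; sign (−1)^0·-1^0·+1^1 = +1.
(a,b)_11: α=0, u≡1; β=1, v≡4 (mod 11); (1|11)=+1, (4|11)=+1; sign (−1)^0·+1^1·+1^0 = +1.
(a,b)_2: α=1, β=1; u≡5, v≡1 (mod 8); ε(u)ε(v)=0·0, αω(v)=1·0, βω(u)=1·1; sum ≡ 1  ⇒  -1.
(a,b)_3: α=0, u≡1; β=2, v≡1 (mod 3); (1|3)=+1, (1|3)=+1; sign (−1)^0·+1^2·+1^0 = +1.
(a,b)_19: α=1, u≡10; β=0, v≡5 (mod 19); (10|19)=-1, (5|19)=+1; sign (−1)^0·-1^0·+1^1 = +1.
(a,b)_5: α=0, u≡2; β=1, v≡3 (mod 5); (2|5)=-1, (3|5)=-1; sign (−1)^0·-1^1·-1^0 = -1.
(a,b)_7: α=1, u≡2; β=-2, v≡4 (mod 7); (2|7)=+1, (4|7)=+1; sign (−1)^0·+1^-2·+1^1 = +1.
(a,b)_∞: sgn(4522)=+, sgn(-110)=−, so +1.
(4522, -110 / ℚ) ramifies at {2, 5}: a division algebra.

[2, 5]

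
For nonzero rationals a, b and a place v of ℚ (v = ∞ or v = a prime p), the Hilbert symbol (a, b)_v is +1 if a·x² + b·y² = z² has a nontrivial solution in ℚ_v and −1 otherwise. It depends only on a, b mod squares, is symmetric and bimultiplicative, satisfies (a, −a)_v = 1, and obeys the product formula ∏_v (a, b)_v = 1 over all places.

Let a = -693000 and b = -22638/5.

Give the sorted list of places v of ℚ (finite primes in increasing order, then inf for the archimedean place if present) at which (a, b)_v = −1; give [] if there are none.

[2, 5, 11, inf]

(a, b) ≡ (-770, -2310) mod (ℚ^×)²; places V = {2, 3, 5, 7, 11, ∞}.
(a,b)_∞: sgn(-770)=−, sgn(-2310)=−, so -1.
(a,b)_11: α=1, u≡8; β=1, v≡2 (mod 11); (8|11)=-1, (2|11)=-1; sign (−1)^1·-1^1·-1^1 = -1.
(a,b)_5: α=3, u≡1; β=-1, v≡2 (mod 5); (1|5)=+1, (2|5)=-1; sign (−1)^0·+1^-1·-1^3 = -1.
(a,b)_7: α=1, u≡1; β=3, v≡5 (mod 7); (1|7)=+1, (5|7)=-1; sign (−1)^1·+1^3·-1^1 = +1.
(a,b)_3: α=2, u≡1; β=1, v≡1 (mod 3); (1|3)=+1, (1|3)=+1; sign (−1)^0·+1^1·+1^2 = +1.
(a,b)_2: α=3, β=1; u≡7, v≡5 (mod 8); ε(u)ε(v)=1·0, αω(v)=3·1, βω(u)=1·0; sum ≡ 1  ⇒  -1.
|Ram(-770, -2310)| = 4, even; anisotropic at {2, 5, 11, ∞}.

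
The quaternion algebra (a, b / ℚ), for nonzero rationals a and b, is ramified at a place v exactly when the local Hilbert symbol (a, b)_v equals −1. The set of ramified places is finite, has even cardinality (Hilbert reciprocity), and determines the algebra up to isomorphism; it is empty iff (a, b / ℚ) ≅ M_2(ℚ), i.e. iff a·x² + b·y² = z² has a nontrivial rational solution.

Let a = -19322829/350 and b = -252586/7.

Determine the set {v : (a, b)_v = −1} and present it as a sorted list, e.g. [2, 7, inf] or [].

[19, inf]

Mod squares: a ≡ -104006, b ≡ -6118. Check v ∈ {∞, 2, 3, 5, 7, 17, 19, 23}.
v=19: a=19^1·(≡17), b=19^1·(≡9) mod 19; (17|19)=+1, (9|19)=+1; (−1)^{1·1·9}·(+1)^1·(+1)^1 = -1.
v=7: a=7^-1·(≡6), b=7^-1·(≡2) mod 7; (6|7)=-1, (2|7)=+1; (−1)^{-1·-1·3}·(-1)^-1·(+1)^-1 = +1.
v=∞: -104006 < 0 and -6118 < 0  ⇒  (a,b)_∞ = -1.
v=3: a=3^2·(≡1), b=3^0·(≡2) mod 3; (1|3)=+1, (2|3)=-1; (−1)^{2·0·1}·(+1)^0·(-1)^2 = +1.
v=17: a=17^3·(≡13), b=17^2·(≡16) mod 17; (13|17)=+1, (16|17)=+1; (−1)^{3·2·8}·(+1)^2·(+1)^3 = +1.
v=23: a=23^1·(≡18), b=23^1·(≡5) mod 23; (18|23)=+1, (5|23)=-1; (−1)^{1·1·11}·(+1)^1·(-1)^1 = +1.
v=5: a=5^-2·(≡4), b=5^0·(≡2) mod 5; (4|5)=+1, (2|5)=-1; (−1)^{-2·0·2}·(+1)^0·(-1)^-2 = +1.
v=2: v_2(a)=-1, v_2(b)=1; units ≡ 5, 5 (mod 8); ε·ε+αω+βω = 0·0+-1·1+1·1 ≡ 0  ⇒  (a,b)_2 = +1.
(-104006, -6118 / ℚ) ramifies at {19, ∞}: a division algebra.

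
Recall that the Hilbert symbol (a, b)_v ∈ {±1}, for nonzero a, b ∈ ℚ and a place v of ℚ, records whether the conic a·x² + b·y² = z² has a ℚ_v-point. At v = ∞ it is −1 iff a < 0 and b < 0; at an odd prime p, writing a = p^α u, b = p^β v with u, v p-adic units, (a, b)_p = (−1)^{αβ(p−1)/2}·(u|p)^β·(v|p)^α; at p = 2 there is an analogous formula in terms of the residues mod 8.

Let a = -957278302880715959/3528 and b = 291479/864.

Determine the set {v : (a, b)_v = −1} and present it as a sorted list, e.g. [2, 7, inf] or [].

[2, 3, 19, 29]

Mod squares: a ≡ -1102, b ≡ 3306. Check v ∈ {∞, 2, 3, 7, 11, 13, 19, 23, 29}.
v=13: a=13^2·(≡12), b=13^0·(≡1) mod 13; (12|13)=+1, (1|13)=+1; (−1)^{2·0·6}·(+1)^0·(+1)^2 = +1.
v=3: a=3^-2·(≡2), b=3^-3·(≡1) mod 3; (2|3)=-1, (1|3)=+1; (−1)^{-2·-3·1}·(-1)^-3·(+1)^-2 = -1.
v=19: a=19^3·(≡14), b=19^1·(≡3) mod 19; (14|19)=-1, (3|19)=-1; (−1)^{3·1·9}·(-1)^1·(-1)^3 = -1.
v=23: a=23^4·(≡13), b=23^2·(≡7) mod 23; (13|23)=+1, (7|23)=-1; (−1)^{4·2·11}·(+1)^2·(-1)^4 = +1.
v=7: a=7^-2·(≡2), b=7^0·(≡2) mod 7; (2|7)=+1, (2|7)=+1; (−1)^{-2·0·3}·(+1)^0·(+1)^-2 = +1.
v=∞: -1102 < 0 and 3306 > 0  ⇒  (a,b)_∞ = +1.
v=11: a=11^2·(≡5), b=11^0·(≡2) mod 11; (5|11)=+1, (2|11)=-1; (−1)^{2·0·5}·(+1)^0·(-1)^2 = +1.
v=29: a=29^3·(≡4), b=29^1·(≡2) mod 29; (4|29)=+1, (2|29)=-1; (−1)^{3·1·14}·(+1)^1·(-1)^3 = -1.
v=2: v_2(a)=-3, v_2(b)=-5; units ≡ 1, 5 (mod 8); ε·ε+αω+βω = 0·0+-3·1+-5·0 ≡ 1  ⇒  (a,b)_2 = -1.
|Ram(-1102, 3306)| = 4, even; anisotropic at {2, 3, 19, 29}.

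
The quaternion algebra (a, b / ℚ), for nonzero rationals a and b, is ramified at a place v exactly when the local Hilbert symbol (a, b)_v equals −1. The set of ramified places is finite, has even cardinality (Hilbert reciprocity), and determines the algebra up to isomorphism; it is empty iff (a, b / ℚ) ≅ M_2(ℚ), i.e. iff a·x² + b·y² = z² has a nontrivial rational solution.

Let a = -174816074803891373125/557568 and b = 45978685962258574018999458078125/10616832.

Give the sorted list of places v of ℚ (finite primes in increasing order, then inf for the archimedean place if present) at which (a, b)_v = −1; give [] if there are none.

[7, 17]

(a, b) ≡ (-74, 95914) mod (ℚ^×)²; places V = {2, 3, 5, 7, 11, 13, 17, 31, 37, ∞}.
(a,b)_13: α=2, u≡1; β=3, v≡8 (mod 13); (1|13)=+1, (8|13)=-1; sign (−1)^0·+1^3·-1^2 = +1.
(a,b)_3: α=-2, u≡1; β=-4, v≡1 (mod 3); (1|3)=+1, (1|3)=+1; sign (−1)^0·+1^-4·+1^-2 = +1.
(a,b)_17: α=2, u≡12; β=3, v≡16 (mod 17); (12|17)=-1, (16|17)=+1; sign (−1)^0·-1^3·+1^2 = -1.
(a,b)_37: α=3, u≡35; β=4, v≡30 (mod 37); (35|37)=-1, (30|37)=+1; sign (−1)^0·-1^4·+1^3 = +1.
(a,b)_∞: sgn(-74)=−, sgn(95914)=+, so +1.
(a,b)_5: α=4, u≡1; β=6, v≡1 (mod 5); (1|5)=+1, (1|5)=+1; sign (−1)^0·+1^6·+1^4 = +1.
(a,b)_2: α=-9, β=-17; u≡3, v≡5 (mod 8); ε(u)ε(v)=1·0, αω(v)=-9·1, βω(u)=-17·1; sum ≡ 0  ⇒  +1.
(a,b)_31: α=2, u≡5; β=3, v≡25 (mod 31); (5|31)=+1, (25|31)=+1; sign (−1)^0·+1^3·+1^2 = +1.
(a,b)_7: α=6, u≡5; β=9, v≡5 (mod 7); (5|7)=-1, (5|7)=-1; sign (−1)^0·-1^9·-1^6 = -1.
(a,b)_11: α=-2, u≡9; β=2, v≡5 (mod 11); (9|11)=+1, (5|11)=+1; sign (−1)^0·+1^2·+1^-2 = +1.
|Ram(-74, 95914)| = 2, even; anisotropic at {7, 17}.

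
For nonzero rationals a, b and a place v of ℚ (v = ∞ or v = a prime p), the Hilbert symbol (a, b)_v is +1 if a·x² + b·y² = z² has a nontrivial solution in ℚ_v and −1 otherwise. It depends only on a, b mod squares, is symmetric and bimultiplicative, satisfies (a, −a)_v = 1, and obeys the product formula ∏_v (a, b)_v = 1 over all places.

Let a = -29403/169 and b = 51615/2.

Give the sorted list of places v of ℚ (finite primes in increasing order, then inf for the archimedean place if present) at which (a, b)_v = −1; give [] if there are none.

(a, b) ≡ (-3, 11470) mod (ℚ^×)²; places V = {2, 3, 5, 11, 13, 31, 37, ∞}.
(a,b)_31: α=0, u≡10; β=1, v≡11 (mod 31); (10|31)=+1, (11|31)=-1; sign (−1)^0·+1^1·-1^0 = +1.
(a,b)_∞: sgn(-3)=−, sgn(11470)=+, so +1.
(a,b)_13: α=-2, u≡3; β=0, v≡9 (mod 13); (3|13)=+1, (9|13)=+1; sign (−1)^0·+1^0·+1^-2 = +1.
(a,b)_37: α=0, u≡27; β=1, v≡13 (mod 37); (27|37)=+1, (13|37)=-1; sign (−1)^0·+1^1·-1^0 = +1.
(a,b)_2: α=0, β=-1; u≡5, v≡7 (mod 8); ε(u)ε(v)=0·1, αω(v)=0·0, βω(u)=-1·1; sum ≡ 1  ⇒  -1.
(a,b)_5: α=0, u≡3; β=1, v≡4 (mod 5); (3|5)=-1, (4|5)=+1; sign (−1)^0·-1^1·+1^0 = -1.
(a,b)_11: α=2, u≡8; β=0, v≡7 (mod 11); (8|11)=-1, (7|11)=-1; sign (−1)^0·-1^0·-1^2 = +1.
(a,b)_3: α=5, u≡2; β=2, v≡1 (mod 3); (2|3)=-1, (1|3)=+1; sign (−1)^0·-1^2·+1^5 = +1.
Ram(-3, 11470) = {2, 5}; no ℚ_2-point on the conic.

[2, 5]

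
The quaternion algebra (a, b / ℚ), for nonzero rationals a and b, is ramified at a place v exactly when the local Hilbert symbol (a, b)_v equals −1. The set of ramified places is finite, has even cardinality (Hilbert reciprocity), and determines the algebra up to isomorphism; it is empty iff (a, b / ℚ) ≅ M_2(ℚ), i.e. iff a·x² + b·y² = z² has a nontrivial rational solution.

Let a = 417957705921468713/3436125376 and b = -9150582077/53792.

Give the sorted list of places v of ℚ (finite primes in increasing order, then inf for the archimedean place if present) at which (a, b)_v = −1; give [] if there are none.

Mod squares: a ≡ 7163, b ≡ -444106. Check v ∈ {∞, 2, 7, 11, 13, 19, 29, 31, 37, 41}.
v=∞: 7163 > 0 and -444106 < 0  ⇒  (a,b)_∞ = +1.
v=11: a=11^2·(≡8), b=11^0·(≡6) mod 11; (8|11)=-1, (6|11)=-1; (−1)^{2·0·5}·(-1)^0·(-1)^2 = +1.
v=7: a=7^2·(≡1), b=7^2·(≡2) mod 7; (1|7)=+1, (2|7)=+1; (−1)^{2·2·3}·(+1)^2·(+1)^2 = +1.
v=19: a=19^-1·(≡4), b=19^1·(≡14) mod 19; (4|19)=+1, (14|19)=-1; (−1)^{-1·1·9}·(+1)^1·(-1)^-1 = +1.
v=31: a=31^2·(≡20), b=31^1·(≡6) mod 31; (20|31)=+1, (6|31)=-1; (−1)^{2·1·15}·(+1)^1·(-1)^2 = +1.
v=37: a=37^2·(≡31), b=37^0·(≡13) mod 37; (31|37)=-1, (13|37)=-1; (−1)^{2·0·18}·(-1)^0·(-1)^2 = +1.
v=13: a=13^3·(≡6), b=13^1·(≡7) mod 13; (6|13)=-1, (7|13)=-1; (−1)^{3·1·6}·(-1)^1·(-1)^3 = +1.
v=2: v_2(a)=-6, v_2(b)=-5; units ≡ 3, 3 (mod 8); ε·ε+αω+βω = 1·1+-6·1+-5·1 ≡ 0  ⇒  (a,b)_2 = +1.
v=29: a=29^3·(≡19), b=29^3·(≡26) mod 29; (19|29)=-1, (26|29)=-1; (−1)^{3·3·14}·(-1)^3·(-1)^3 = +1.
v=41: a=41^-4·(≡17), b=41^-2·(≡26) mod 41; (17|41)=-1, (26|41)=-1; (−1)^{-4·-2·20}·(-1)^-2·(-1)^-4 = +1.
Ram(a, b) = ∅: the form 7163·x² + -444106·y² − z² is isotropic over every ℚ_v, so by Hasse–Minkowski it is isotropic over ℚ.

[]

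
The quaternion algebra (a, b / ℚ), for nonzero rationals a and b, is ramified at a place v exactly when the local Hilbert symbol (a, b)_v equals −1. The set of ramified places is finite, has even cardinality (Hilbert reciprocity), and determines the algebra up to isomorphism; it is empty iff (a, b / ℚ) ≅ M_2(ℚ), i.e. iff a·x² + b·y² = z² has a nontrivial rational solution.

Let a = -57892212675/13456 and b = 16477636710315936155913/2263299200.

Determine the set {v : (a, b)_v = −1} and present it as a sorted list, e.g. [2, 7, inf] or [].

(a, b) ≡ (-187, 34) mod (ℚ^×)²; places V = {2, 3, 5, 11, 17, 23, 29, ∞}.
(a,b)_11: α=1, u≡5; β=6, v≡4 (mod 11); (5|11)=+1, (4|11)=+1; sign (−1)^0·+1^6·+1^1 = +1.
(a,b)_3: α=4, u≡2; β=4, v≡1 (mod 3); (2|3)=-1, (1|3)=+1; sign (−1)^0·-1^4·+1^4 = +1.
(a,b)_2: α=-4, β=-7; u≡5, v≡1 (mod 8); ε(u)ε(v)=0·0, αω(v)=-4·0, βω(u)=-7·1; sum ≡ 1  ⇒  -1.
(a,b)_∞: sgn(-187)=−, sgn(34)=+, so +1.
(a,b)_5: α=2, u≡3; β=-2, v≡1 (mod 5); (3|5)=-1, (1|5)=+1; sign (−1)^0·-1^-2·+1^2 = +1.
(a,b)_17: α=3, u≡14; β=7, v≡8 (mod 17); (14|17)=-1, (8|17)=+1; sign (−1)^0·-1^7·+1^3 = -1.
(a,b)_29: α=-2, u≡6; β=-4, v≡9 (mod 29); (6|29)=+1, (9|29)=+1; sign (−1)^0·+1^-4·+1^-2 = +1.
(a,b)_23: α=2, u≡7; β=4, v≡21 (mod 23); (7|23)=-1, (21|23)=-1; sign (−1)^0·-1^4·-1^2 = +1.
(-187, 34 / ℚ) ramifies at {2, 17}: a division algebra.

[2, 17]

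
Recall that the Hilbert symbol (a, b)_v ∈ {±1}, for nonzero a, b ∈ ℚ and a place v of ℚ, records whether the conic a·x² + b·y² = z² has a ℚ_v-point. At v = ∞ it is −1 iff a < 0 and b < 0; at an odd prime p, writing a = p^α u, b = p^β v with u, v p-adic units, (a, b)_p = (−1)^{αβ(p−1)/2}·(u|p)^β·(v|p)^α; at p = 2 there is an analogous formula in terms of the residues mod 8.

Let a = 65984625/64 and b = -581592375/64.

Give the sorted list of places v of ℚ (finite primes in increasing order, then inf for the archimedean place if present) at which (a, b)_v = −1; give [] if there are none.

[5, 23]

(a, b) ≡ (665, -15295) mod (ℚ^×)²; places V = {2, 3, 5, 7, 13, 19, 23, ∞}.
(a,b)_13: α=0, u≡8; β=2, v≡2 (mod 13); (8|13)=-1, (2|13)=-1; sign (−1)^0·-1^2·-1^0 = +1.
(a,b)_∞: sgn(665)=+, sgn(-15295)=−, so +1.
(a,b)_3: α=4, u≡2; β=2, v≡2 (mod 3); (2|3)=-1, (2|3)=-1; sign (−1)^0·-1^2·-1^4 = +1.
(a,b)_2: α=-6, β=-6; u≡1, v≡1 (mod 8); ε(u)ε(v)=0·0, αω(v)=-6·0, βω(u)=-6·0; sum ≡ 0  ⇒  +1.
(a,b)_7: α=3, u≡1; β=1, v≡6 (mod 7); (1|7)=+1, (6|7)=-1; sign (−1)^1·+1^1·-1^3 = +1.
(a,b)_5: α=3, u≡3; β=3, v≡4 (mod 5); (3|5)=-1, (4|5)=+1; sign (−1)^0·-1^3·+1^3 = -1.
(a,b)_23: α=0, u≡15; β=1, v≡16 (mod 23); (15|23)=-1, (16|23)=+1; sign (−1)^0·-1^1·+1^0 = -1.
(a,b)_19: α=1, u≡16; β=1, v≡13 (mod 19); (16|19)=+1, (13|19)=-1; sign (−1)^1·+1^1·-1^1 = +1.
(665, -15295 / ℚ) ramifies at {5, 23}: a division algebra.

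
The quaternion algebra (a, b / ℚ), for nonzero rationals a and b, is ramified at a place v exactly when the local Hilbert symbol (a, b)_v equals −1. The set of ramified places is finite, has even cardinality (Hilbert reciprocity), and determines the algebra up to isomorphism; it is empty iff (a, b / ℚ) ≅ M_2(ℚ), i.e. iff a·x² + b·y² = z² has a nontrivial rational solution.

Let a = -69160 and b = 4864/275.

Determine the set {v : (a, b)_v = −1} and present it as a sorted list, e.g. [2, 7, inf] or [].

Mod squares: a ≡ -17290, b ≡ 209. Check v ∈ {∞, 2, 5, 7, 11, 13, 19}.
v=19: a=19^1·(≡8), b=19^1·(≡1) mod 19; (8|19)=-1, (1|19)=+1; (−1)^{1·1·9}·(-1)^1·(+1)^1 = +1.
v=2: v_2(a)=3, v_2(b)=8; units ≡ 3, 1 (mod 8); ε·ε+αω+βω = 1·0+3·0+8·1 ≡ 0  ⇒  (a,b)_2 = +1.
v=7: a=7^1·(≡4), b=7^0·(≡3) mod 7; (4|7)=+1, (3|7)=-1; (−1)^{1·0·3}·(+1)^0·(-1)^1 = -1.
v=13: a=13^1·(≡10), b=13^0·(≡1) mod 13; (10|13)=+1, (1|13)=+1; (−1)^{1·0·6}·(+1)^0·(+1)^1 = +1.
v=11: a=11^0·(≡8), b=11^-1·(≡8) mod 11; (8|11)=-1, (8|11)=-1; (−1)^{0·-1·5}·(-1)^-1·(-1)^0 = -1.
v=5: a=5^1·(≡3), b=5^-2·(≡4) mod 5; (3|5)=-1, (4|5)=+1; (−1)^{1·-2·2}·(-1)^-2·(+1)^1 = +1.
v=∞: -17290 < 0 and 209 > 0  ⇒  (a,b)_∞ = +1.
Ram(-17290, 209) = {7, 11}; no ℚ_7-point on the conic.

[7, 11]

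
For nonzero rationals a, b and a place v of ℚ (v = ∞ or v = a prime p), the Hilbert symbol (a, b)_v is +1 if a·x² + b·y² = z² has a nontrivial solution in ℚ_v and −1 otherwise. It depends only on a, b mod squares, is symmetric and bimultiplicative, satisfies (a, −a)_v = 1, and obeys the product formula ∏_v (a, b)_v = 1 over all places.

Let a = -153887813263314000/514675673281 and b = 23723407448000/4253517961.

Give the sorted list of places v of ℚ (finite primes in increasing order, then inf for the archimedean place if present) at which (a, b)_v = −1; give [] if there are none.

Mod squares: a ≡ -285, b ≡ 95. Check v ∈ {∞, 2, 3, 5, 7, 11, 13, 19, 31}.
v=7: a=7^-4·(≡2), b=7^-4·(≡1) mod 7; (2|7)=+1, (1|7)=+1; (−1)^{-4·-4·3}·(+1)^-4·(+1)^-4 = +1.
v=11: a=11^-8·(≡3), b=11^-6·(≡6) mod 11; (3|11)=+1, (6|11)=-1; (−1)^{-8·-6·5}·(+1)^-6·(-1)^-8 = +1.
v=13: a=13^2·(≡9), b=13^2·(≡1) mod 13; (9|13)=+1, (1|13)=+1; (−1)^{2·2·6}·(+1)^2·(+1)^2 = +1.
v=2: v_2(a)=4, v_2(b)=6; units ≡ 3, 7 (mod 8); ε·ε+αω+βω = 1·1+4·0+6·1 ≡ 1  ⇒  (a,b)_2 = -1.
v=31: a=31^6·(≡2), b=31^4·(≡25) mod 31; (2|31)=+1, (25|31)=+1; (−1)^{6·4·15}·(+1)^4·(+1)^6 = +1.
v=∞: -285 < 0 and 95 > 0  ⇒  (a,b)_∞ = +1.
v=5: a=5^3·(≡3), b=5^3·(≡4) mod 5; (3|5)=-1, (4|5)=+1; (−1)^{3·3·2}·(-1)^3·(+1)^3 = -1.
v=3: a=3^3·(≡1), b=3^0·(≡2) mod 3; (1|3)=+1, (2|3)=-1; (−1)^{3·0·1}·(+1)^0·(-1)^3 = -1.
v=19: a=19^1·(≡9), b=19^1·(≡17) mod 19; (9|19)=+1, (17|19)=+1; (−1)^{1·1·9}·(+1)^1·(+1)^1 = -1.
Ram(-285, 95) = {2, 3, 5, 19}; no ℚ_2-point on the conic.

[2, 3, 5, 19]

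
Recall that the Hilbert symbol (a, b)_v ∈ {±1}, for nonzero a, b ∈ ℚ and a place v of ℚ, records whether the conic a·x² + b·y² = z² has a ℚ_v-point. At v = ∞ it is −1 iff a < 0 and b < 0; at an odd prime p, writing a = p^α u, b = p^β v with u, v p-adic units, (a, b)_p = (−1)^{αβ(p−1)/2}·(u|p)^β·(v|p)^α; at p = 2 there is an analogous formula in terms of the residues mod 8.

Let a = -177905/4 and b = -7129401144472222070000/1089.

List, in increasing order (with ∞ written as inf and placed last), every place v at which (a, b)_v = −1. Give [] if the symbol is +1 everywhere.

(a, b) ≡ (-177905, -39767) mod (ℚ^×)²; places V = {2, 3, 5, 7, 11, 13, 17, 19, 23, ∞}.
(a,b)_23: α=1, u≡4; β=3, v≡14 (mod 23); (4|23)=+1, (14|23)=-1; sign (−1)^1·+1^3·-1^1 = +1.
(a,b)_11: α=0, u≡5; β=-2, v≡9 (mod 11); (5|11)=+1, (9|11)=+1; sign (−1)^0·+1^-2·+1^0 = +1.
(a,b)_7: α=1, u≡4; β=5, v≡6 (mod 7); (4|7)=+1, (6|7)=-1; sign (−1)^1·+1^5·-1^1 = +1.
(a,b)_13: α=1, u≡1; β=3, v≡4 (mod 13); (1|13)=+1, (4|13)=+1; sign (−1)^0·+1^3·+1^1 = +1.
(a,b)_2: α=-2, β=4; u≡7, v≡1 (mod 8); ε(u)ε(v)=1·0, αω(v)=-2·0, βω(u)=4·0; sum ≡ 0  ⇒  +1.
(a,b)_5: α=1, u≡1; β=4, v≡2 (mod 5); (1|5)=+1, (2|5)=-1; sign (−1)^0·+1^4·-1^1 = -1.
(a,b)_17: α=1, u≡6; β=4, v≡9 (mod 17); (6|17)=-1, (9|17)=+1; sign (−1)^0·-1^4·+1^1 = +1.
(a,b)_3: α=0, u≡1; β=-2, v≡1 (mod 3); (1|3)=+1, (1|3)=+1; sign (−1)^0·+1^-2·+1^0 = +1.
(a,b)_19: α=0, u≡17; β=1, v≡17 (mod 19); (17|19)=+1, (17|19)=+1; sign (−1)^0·+1^1·+1^0 = +1.
(a,b)_∞: sgn(-177905)=−, sgn(-39767)=−, so -1.
(-177905, -39767 / ℚ) ramifies at {5, ∞}: a division algebra.

[5, inf]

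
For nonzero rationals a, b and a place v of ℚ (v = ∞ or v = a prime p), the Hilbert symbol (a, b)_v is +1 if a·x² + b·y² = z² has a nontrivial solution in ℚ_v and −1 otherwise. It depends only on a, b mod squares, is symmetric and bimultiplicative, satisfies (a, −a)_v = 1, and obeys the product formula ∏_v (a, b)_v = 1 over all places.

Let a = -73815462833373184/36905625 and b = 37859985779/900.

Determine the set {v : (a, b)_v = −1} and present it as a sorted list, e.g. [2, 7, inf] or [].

Mod squares: a ≡ -1309, b ≡ 11. Check v ∈ {∞, 2, 3, 5, 7, 11, 17, 29}.
v=11: a=11^1·(≡8), b=11^1·(≡3) mod 11; (8|11)=-1, (3|11)=+1; (−1)^{1·1·5}·(-1)^1·(+1)^1 = +1.
v=17: a=17^5·(≡1), b=17^4·(≡6) mod 17; (1|17)=+1, (6|17)=-1; (−1)^{5·4·8}·(+1)^4·(-1)^5 = -1.
v=2: v_2(a)=14, v_2(b)=-2; units ≡ 3, 3 (mod 8); ε·ε+αω+βω = 1·1+14·1+-2·1 ≡ 1  ⇒  (a,b)_2 = -1.
v=3: a=3^-10·(≡2), b=3^-2·(≡2) mod 3; (2|3)=-1, (2|3)=-1; (−1)^{-10·-2·1}·(-1)^-2·(-1)^-10 = +1.
v=7: a=7^3·(≡4), b=7^2·(≡4) mod 7; (4|7)=+1, (4|7)=+1; (−1)^{3·2·3}·(+1)^2·(+1)^3 = +1.
v=∞: -1309 < 0 and 11 > 0  ⇒  (a,b)_∞ = +1.
v=29: a=29^2·(≡1), b=29^2·(≡17) mod 29; (1|29)=+1, (17|29)=-1; (−1)^{2·2·14}·(+1)^2·(-1)^2 = +1.
v=5: a=5^-4·(≡4), b=5^-2·(≡4) mod 5; (4|5)=+1, (4|5)=+1; (−1)^{-4·-2·2}·(+1)^-2·(+1)^-4 = +1.
(-1309, 11 / ℚ) ramifies at {2, 17}: a division algebra.

[2, 17]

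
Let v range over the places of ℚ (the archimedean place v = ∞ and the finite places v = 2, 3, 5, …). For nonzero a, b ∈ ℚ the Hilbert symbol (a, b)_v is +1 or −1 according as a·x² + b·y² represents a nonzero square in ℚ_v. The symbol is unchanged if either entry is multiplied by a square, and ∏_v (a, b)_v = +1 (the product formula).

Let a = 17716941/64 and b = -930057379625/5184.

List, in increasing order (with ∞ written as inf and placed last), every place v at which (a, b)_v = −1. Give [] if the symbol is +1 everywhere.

Mod squares: a ≡ 16269, b ≡ -1265. Check v ∈ {∞, 2, 3, 5, 11, 17, 23, 29}.
v=11: a=11^3·(≡5), b=11^3·(≡2) mod 11; (5|11)=+1, (2|11)=-1; (−1)^{3·3·5}·(+1)^3·(-1)^3 = +1.
v=17: a=17^1·(≡3), b=17^2·(≡12) mod 17; (3|17)=-1, (12|17)=-1; (−1)^{1·2·8}·(-1)^2·(-1)^1 = -1.
v=∞: 16269 > 0 and -1265 < 0  ⇒  (a,b)_∞ = +1.
v=23: a=23^0·(≡1), b=23^1·(≡19) mod 23; (1|23)=+1, (19|23)=-1; (−1)^{0·1·11}·(+1)^1·(-1)^0 = +1.
v=3: a=3^3·(≡2), b=3^-4·(≡1) mod 3; (2|3)=-1, (1|3)=+1; (−1)^{3·-4·1}·(-1)^-4·(+1)^3 = +1.
v=2: v_2(a)=-6, v_2(b)=-6; units ≡ 5, 7 (mod 8); ε·ε+αω+βω = 0·1+-6·0+-6·1 ≡ 0  ⇒  (a,b)_2 = +1.
v=29: a=29^1·(≡17), b=29^2·(≡10) mod 29; (17|29)=-1, (10|29)=-1; (−1)^{1·2·14}·(-1)^2·(-1)^1 = -1.
v=5: a=5^0·(≡4), b=5^3·(≡2) mod 5; (4|5)=+1, (2|5)=-1; (−1)^{0·3·2}·(+1)^3·(-1)^0 = +1.
Ram(16269, -1265) = {17, 29}; no ℚ_17-point on the conic.

[17, 29]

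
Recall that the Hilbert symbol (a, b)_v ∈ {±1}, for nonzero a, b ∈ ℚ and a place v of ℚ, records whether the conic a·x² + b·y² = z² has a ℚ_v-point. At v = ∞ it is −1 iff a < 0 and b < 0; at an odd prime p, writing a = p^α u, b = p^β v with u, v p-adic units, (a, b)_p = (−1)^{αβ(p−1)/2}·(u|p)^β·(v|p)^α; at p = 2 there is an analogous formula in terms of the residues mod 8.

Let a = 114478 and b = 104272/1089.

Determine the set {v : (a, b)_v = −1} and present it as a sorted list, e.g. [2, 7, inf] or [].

Mod squares: a ≡ 114478, b ≡ 133. Check v ∈ {∞, 2, 3, 7, 11, 13, 17, 19, 37}.
v=∞: 114478 > 0 and 133 > 0  ⇒  (a,b)_∞ = +1.
v=19: a=19^0·(≡3), b=19^1·(≡9) mod 19; (3|19)=-1, (9|19)=+1; (−1)^{0·1·9}·(-1)^1·(+1)^0 = -1.
v=7: a=7^1·(≡2), b=7^3·(≡6) mod 7; (2|7)=+1, (6|7)=-1; (−1)^{1·3·3}·(+1)^3·(-1)^1 = +1.
v=37: a=37^1·(≡23), b=37^0·(≡5) mod 37; (23|37)=-1, (5|37)=-1; (−1)^{1·0·18}·(-1)^0·(-1)^1 = -1.
v=13: a=13^1·(≡5), b=13^0·(≡9) mod 13; (5|13)=-1, (9|13)=+1; (−1)^{1·0·6}·(-1)^0·(+1)^1 = +1.
v=11: a=11^0·(≡1), b=11^-2·(≡4) mod 11; (1|11)=+1, (4|11)=+1; (−1)^{0·-2·5}·(+1)^-2·(+1)^0 = +1.
v=3: a=3^0·(≡1), b=3^-2·(≡1) mod 3; (1|3)=+1, (1|3)=+1; (−1)^{0·-2·1}·(+1)^-2·(+1)^0 = +1.
v=2: v_2(a)=1, v_2(b)=4; units ≡ 7, 5 (mod 8); ε·ε+αω+βω = 1·0+1·1+4·0 ≡ 1  ⇒  (a,b)_2 = -1.
v=17: a=17^1·(≡2), b=17^0·(≡11) mod 17; (2|17)=+1, (11|17)=-1; (−1)^{1·0·8}·(+1)^0·(-1)^1 = -1.
Ram(114478, 133) = {2, 17, 19, 37}; no ℚ_2-point on the conic.

[2, 17, 19, 37]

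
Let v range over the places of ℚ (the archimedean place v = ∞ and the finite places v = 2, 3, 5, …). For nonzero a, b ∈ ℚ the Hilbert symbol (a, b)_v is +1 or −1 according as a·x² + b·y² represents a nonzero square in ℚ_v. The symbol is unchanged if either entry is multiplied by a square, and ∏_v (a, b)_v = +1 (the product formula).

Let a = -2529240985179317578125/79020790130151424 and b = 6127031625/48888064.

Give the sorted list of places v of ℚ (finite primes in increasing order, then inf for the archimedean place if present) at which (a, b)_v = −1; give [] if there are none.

[3, 5, 17, 47]

(a, b) ≡ (-2397, 11985) mod (ℚ^×)²; places V = {2, 3, 5, 11, 13, 17, 19, 23, 47, ∞}.
(a,b)_3: α=1, u≡2; β=1, v≡2 (mod 3); (2|3)=-1, (2|3)=-1; sign (−1)^1·-1^1·-1^1 = -1.
(a,b)_47: α=3, u≡40; β=1, v≡41 (mod 47); (40|47)=-1, (41|47)=-1; sign (−1)^1·-1^1·-1^3 = -1.
(a,b)_13: α=0, u≡2; β=2, v≡1 (mod 13); (2|13)=-1, (1|13)=+1; sign (−1)^0·-1^2·+1^0 = +1.
(a,b)_23: α=-6, u≡1; β=-2, v≡4 (mod 23); (1|23)=+1, (4|23)=+1; sign (−1)^0·+1^-2·+1^-6 = +1.
(a,b)_∞: sgn(-2397)=−, sgn(11985)=+, so +1.
(a,b)_5: α=8, u≡3; β=3, v≡2 (mod 5); (3|5)=-1, (2|5)=-1; sign (−1)^0·-1^3·-1^8 = -1.
(a,b)_11: α=4, u≡1; β=2, v≡10 (mod 11); (1|11)=+1, (10|11)=-1; sign (−1)^0·+1^2·-1^4 = +1.
(a,b)_19: α=-4, u≡6; β=-2, v≡15 (mod 19); (6|19)=+1, (15|19)=-1; sign (−1)^0·+1^-2·-1^-4 = +1.
(a,b)_17: α=5, u≡6; β=1, v≡1 (mod 17); (6|17)=-1, (1|17)=+1; sign (−1)^0·-1^1·+1^5 = -1.
(a,b)_2: α=-12, β=-8; u≡3, v≡1 (mod 8); ε(u)ε(v)=1·0, αω(v)=-12·0, βω(u)=-8·1; sum ≡ 0  ⇒  +1.
|Ram(-2397, 11985)| = 4, even; anisotropic at {3, 5, 17, 47}.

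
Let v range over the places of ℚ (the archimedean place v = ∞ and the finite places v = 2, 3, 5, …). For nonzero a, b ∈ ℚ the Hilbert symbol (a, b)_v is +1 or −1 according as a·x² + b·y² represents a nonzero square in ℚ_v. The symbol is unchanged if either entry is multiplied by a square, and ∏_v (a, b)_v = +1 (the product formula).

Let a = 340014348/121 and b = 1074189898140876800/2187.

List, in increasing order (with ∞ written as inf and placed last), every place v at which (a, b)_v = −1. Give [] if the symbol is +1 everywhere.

[2, 3, 17, 19]

Mod squares: a ≡ 323, b ≡ 51. Check v ∈ {∞, 2, 3, 5, 11, 17, 19}.
v=∞: 323 > 0 and 51 > 0  ⇒  (a,b)_∞ = +1.
v=17: a=17^1·(≡2), b=17^3·(≡11) mod 17; (2|17)=+1, (11|17)=-1; (−1)^{1·3·8}·(+1)^3·(-1)^1 = -1.
v=11: a=11^-2·(≡3), b=11^0·(≡7) mod 11; (3|11)=+1, (7|11)=-1; (−1)^{-2·0·5}·(+1)^0·(-1)^-2 = +1.
v=2: v_2(a)=2, v_2(b)=26; units ≡ 3, 3 (mod 8); ε·ε+αω+βω = 1·1+2·1+26·1 ≡ 1  ⇒  (a,b)_2 = -1.
v=19: a=19^3·(≡11), b=19^4·(≡12) mod 19; (11|19)=+1, (12|19)=-1; (−1)^{3·4·9}·(+1)^4·(-1)^3 = -1.
v=3: a=3^6·(≡2), b=3^-7·(≡2) mod 3; (2|3)=-1, (2|3)=-1; (−1)^{6·-7·1}·(-1)^-7·(-1)^6 = -1.
v=5: a=5^0·(≡3), b=5^2·(≡1) mod 5; (3|5)=-1, (1|5)=+1; (−1)^{0·2·2}·(-1)^2·(+1)^0 = +1.
|Ram(323, 51)| = 4, even; anisotropic at {2, 3, 17, 19}.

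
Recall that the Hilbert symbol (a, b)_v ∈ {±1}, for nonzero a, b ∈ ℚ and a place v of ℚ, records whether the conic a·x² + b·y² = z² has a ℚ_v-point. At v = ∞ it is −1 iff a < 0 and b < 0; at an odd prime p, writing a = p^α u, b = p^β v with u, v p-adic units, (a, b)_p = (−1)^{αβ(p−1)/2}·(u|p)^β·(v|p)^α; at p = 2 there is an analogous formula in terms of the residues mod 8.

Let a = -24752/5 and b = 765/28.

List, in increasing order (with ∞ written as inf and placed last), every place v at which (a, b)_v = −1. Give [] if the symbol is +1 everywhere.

(a, b) ≡ (-7735, 595) mod (ℚ^×)²; places V = {2, 3, 5, 7, 13, 17, ∞}.
(a,b)_3: α=0, u≡2; β=2, v≡1 (mod 3); (2|3)=-1, (1|3)=+1; sign (−1)^0·-1^2·+1^0 = +1.
(a,b)_17: α=1, u≡8; β=1, v≡1 (mod 17); (8|17)=+1, (1|17)=+1; sign (−1)^0·+1^1·+1^1 = +1.
(a,b)_∞: sgn(-7735)=−, sgn(595)=+, so +1.
(a,b)_2: α=4, β=-2; u≡1, v≡3 (mod 8); ε(u)ε(v)=0·1, αω(v)=4·1, βω(u)=-2·0; sum ≡ 0  ⇒  +1.
(a,b)_5: α=-1, u≡3; β=1, v≡1 (mod 5); (3|5)=-1, (1|5)=+1; sign (−1)^0·-1^1·+1^-1 = -1.
(a,b)_7: α=1, u≡4; β=-1, v≡4 (mod 7); (4|7)=+1, (4|7)=+1; sign (−1)^1·+1^-1·+1^1 = -1.
(a,b)_13: α=1, u≡4; β=0, v≡12 (mod 13); (4|13)=+1, (12|13)=+1; sign (−1)^0·+1^0·+1^1 = +1.
Ram(-7735, 595) = {5, 7}; no ℚ_5-point on the conic.

[5, 7]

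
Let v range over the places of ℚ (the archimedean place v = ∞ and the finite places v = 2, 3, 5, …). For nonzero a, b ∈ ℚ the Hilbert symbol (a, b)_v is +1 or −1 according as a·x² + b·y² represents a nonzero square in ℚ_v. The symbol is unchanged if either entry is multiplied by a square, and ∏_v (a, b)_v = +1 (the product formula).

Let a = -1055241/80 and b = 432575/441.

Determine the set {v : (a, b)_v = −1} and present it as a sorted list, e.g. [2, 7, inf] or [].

Mod squares: a ≡ -4845, b ≡ 143. Check v ∈ {∞, 2, 3, 5, 7, 11, 13, 17, 19}.
v=17: a=17^1·(≡8), b=17^0·(≡7) mod 17; (8|17)=+1, (7|17)=-1; (−1)^{1·0·8}·(+1)^0·(-1)^1 = -1.
v=19: a=19^1·(≡9), b=19^0·(≡10) mod 19; (9|19)=+1, (10|19)=-1; (−1)^{1·0·9}·(+1)^0·(-1)^1 = -1.
v=13: a=13^0·(≡4), b=13^1·(≡5) mod 13; (4|13)=+1, (5|13)=-1; (−1)^{0·1·6}·(+1)^1·(-1)^0 = +1.
v=5: a=5^-1·(≡4), b=5^2·(≡3) mod 5; (4|5)=+1, (3|5)=-1; (−1)^{-1·2·2}·(+1)^2·(-1)^-1 = -1.
v=2: v_2(a)=-4, v_2(b)=0; units ≡ 3, 7 (mod 8); ε·ε+αω+βω = 1·1+-4·0+0·1 ≡ 1  ⇒  (a,b)_2 = -1.
v=∞: -4845 < 0 and 143 > 0  ⇒  (a,b)_∞ = +1.
v=11: a=11^2·(≡8), b=11^3·(≡6) mod 11; (8|11)=-1, (6|11)=-1; (−1)^{2·3·5}·(-1)^3·(-1)^2 = -1.
v=7: a=7^0·(≡3), b=7^-2·(≡5) mod 7; (3|7)=-1, (5|7)=-1; (−1)^{0·-2·3}·(-1)^-2·(-1)^0 = +1.
v=3: a=3^3·(≡2), b=3^-2·(≡2) mod 3; (2|3)=-1, (2|3)=-1; (−1)^{3·-2·1}·(-1)^-2·(-1)^3 = -1.
|Ram(-4845, 143)| = 6, even; anisotropic at {2, 3, 5, 11, 17, 19}.

[2, 3, 5, 11, 17, 19]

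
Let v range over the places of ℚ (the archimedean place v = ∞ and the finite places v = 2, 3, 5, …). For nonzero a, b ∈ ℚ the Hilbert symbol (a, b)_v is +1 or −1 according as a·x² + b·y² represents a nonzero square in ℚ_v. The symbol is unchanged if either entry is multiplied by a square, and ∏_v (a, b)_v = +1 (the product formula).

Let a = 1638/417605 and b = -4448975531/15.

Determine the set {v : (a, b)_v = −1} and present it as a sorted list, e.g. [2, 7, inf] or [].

[7, 11]

Mod squares: a ≡ 910, b ≡ -165. Check v ∈ {∞, 2, 3, 5, 7, 11, 13, 17}.
v=∞: 910 > 0 and -165 < 0  ⇒  (a,b)_∞ = +1.
v=3: a=3^2·(≡1), b=3^-1·(≡2) mod 3; (1|3)=+1, (2|3)=-1; (−1)^{2·-1·1}·(+1)^-1·(-1)^2 = +1.
v=7: a=7^1·(≡4), b=7^2·(≡6) mod 7; (4|7)=+1, (6|7)=-1; (−1)^{1·2·3}·(+1)^2·(-1)^1 = -1.
v=2: v_2(a)=1, v_2(b)=0; units ≡ 7, 3 (mod 8); ε·ε+αω+βω = 1·1+1·1+0·0 ≡ 0  ⇒  (a,b)_2 = +1.
v=13: a=13^1·(≡8), b=13^4·(≡4) mod 13; (8|13)=-1, (4|13)=+1; (−1)^{1·4·6}·(-1)^4·(+1)^1 = +1.
v=5: a=5^-1·(≡3), b=5^-1·(≡3) mod 5; (3|5)=-1, (3|5)=-1; (−1)^{-1·-1·2}·(-1)^-1·(-1)^-1 = +1.
v=11: a=11^0·(≡10), b=11^1·(≡6) mod 11; (10|11)=-1, (6|11)=-1; (−1)^{0·1·5}·(-1)^1·(-1)^0 = -1.
v=17: a=17^-4·(≡8), b=17^2·(≡6) mod 17; (8|17)=+1, (6|17)=-1; (−1)^{-4·2·8}·(+1)^2·(-1)^-4 = +1.
(910, -165 / ℚ) ramifies at {7, 11}: a division algebra.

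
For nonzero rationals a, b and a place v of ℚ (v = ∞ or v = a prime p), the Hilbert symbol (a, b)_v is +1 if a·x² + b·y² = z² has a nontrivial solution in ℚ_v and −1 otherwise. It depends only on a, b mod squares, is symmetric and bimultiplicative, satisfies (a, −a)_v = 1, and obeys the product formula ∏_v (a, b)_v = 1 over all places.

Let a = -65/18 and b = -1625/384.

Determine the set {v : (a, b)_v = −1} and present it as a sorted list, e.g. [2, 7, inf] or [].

(a, b) ≡ (-130, -390) mod (ℚ^×)²; places V = {2, 3, 5, 13, ∞}.
(a,b)_3: α=-2, u≡2; β=-1, v≡2 (mod 3); (2|3)=-1, (2|3)=-1; sign (−1)^0·-1^-1·-1^-2 = -1.
(a,b)_∞: sgn(-130)=−, sgn(-390)=−, so -1.
(a,b)_5: α=1, u≡4; β=3, v≡3 (mod 5); (4|5)=+1, (3|5)=-1; sign (−1)^0·+1^3·-1^1 = -1.
(a,b)_2: α=-1, β=-7; u≡7, v≡5 (mod 8); ε(u)ε(v)=1·0, αω(v)=-1·1, βω(u)=-7·0; sum ≡ 1  ⇒  -1.
(a,b)_13: α=1, u≡12; β=1, v≡10 (mod 13); (12|13)=+1, (10|13)=+1; sign (−1)^0·+1^1·+1^1 = +1.
(-130, -390 / ℚ) ramifies at {2, 3, 5, ∞}: a division algebra.

[2, 3, 5, inf]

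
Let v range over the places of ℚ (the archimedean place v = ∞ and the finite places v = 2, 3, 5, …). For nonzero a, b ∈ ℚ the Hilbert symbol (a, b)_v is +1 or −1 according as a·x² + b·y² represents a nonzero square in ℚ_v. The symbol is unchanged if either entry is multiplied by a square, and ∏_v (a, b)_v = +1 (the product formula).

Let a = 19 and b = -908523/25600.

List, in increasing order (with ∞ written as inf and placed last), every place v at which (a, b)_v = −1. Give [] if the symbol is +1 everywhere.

Mod squares: a ≡ 19, b ≡ -100947. Check v ∈ {∞, 2, 3, 5, 7, 11, 19, 23}.
v=5: a=5^0·(≡4), b=5^-2·(≡3) mod 5; (4|5)=+1, (3|5)=-1; (−1)^{0·-2·2}·(+1)^-2·(-1)^0 = +1.
v=∞: 19 > 0 and -100947 < 0  ⇒  (a,b)_∞ = +1.
v=3: a=3^0·(≡1), b=3^3·(≡2) mod 3; (1|3)=+1, (2|3)=-1; (−1)^{0·3·1}·(+1)^3·(-1)^0 = +1.
v=7: a=7^0·(≡5), b=7^1·(≡5) mod 7; (5|7)=-1, (5|7)=-1; (−1)^{0·1·3}·(-1)^1·(-1)^0 = -1.
v=2: v_2(a)=0, v_2(b)=-10; units ≡ 3, 5 (mod 8); ε·ε+αω+βω = 1·0+0·1+-10·1 ≡ 0  ⇒  (a,b)_2 = +1.
v=11: a=11^0·(≡8), b=11^1·(≡2) mod 11; (8|11)=-1, (2|11)=-1; (−1)^{0·1·5}·(-1)^1·(-1)^0 = -1.
v=23: a=23^0·(≡19), b=23^1·(≡13) mod 23; (19|23)=-1, (13|23)=+1; (−1)^{0·1·11}·(-1)^1·(+1)^0 = -1.
v=19: a=19^1·(≡1), b=19^1·(≡9) mod 19; (1|19)=+1, (9|19)=+1; (−1)^{1·1·9}·(+1)^1·(+1)^1 = -1.
(19, -100947 / ℚ) ramifies at {7, 11, 19, 23}: a division algebra.

[7, 11, 19, 23]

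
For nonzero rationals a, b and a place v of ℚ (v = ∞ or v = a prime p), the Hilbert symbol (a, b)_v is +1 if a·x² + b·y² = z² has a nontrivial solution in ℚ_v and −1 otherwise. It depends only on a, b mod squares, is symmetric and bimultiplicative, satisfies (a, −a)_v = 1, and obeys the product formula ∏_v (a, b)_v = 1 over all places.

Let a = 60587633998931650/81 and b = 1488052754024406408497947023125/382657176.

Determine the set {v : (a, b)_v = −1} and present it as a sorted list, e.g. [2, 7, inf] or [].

Mod squares: a ≡ 2914, b ≡ 10394238. Check v ∈ {∞, 2, 3, 5, 11, 13, 29, 31, 41, 47, 53, 59}.
v=29: a=29^2·(≡8), b=29^3·(≡14) mod 29; (8|29)=-1, (14|29)=-1; (−1)^{2·3·14}·(-1)^3·(-1)^2 = -1.
v=2: v_2(a)=1, v_2(b)=-3; units ≡ 1, 7 (mod 8); ε·ε+αω+βω = 0·1+1·0+-3·0 ≡ 0  ⇒  (a,b)_2 = +1.
v=11: a=11^0·(≡7), b=11^-6·(≡7) mod 11; (7|11)=-1, (7|11)=-1; (−1)^{0·-6·5}·(-1)^-6·(-1)^0 = +1.
v=53: a=53^0·(≡11), b=53^2·(≡47) mod 53; (11|53)=+1, (47|53)=+1; (−1)^{0·2·26}·(+1)^2·(+1)^0 = +1.
v=59: a=59^2·(≡2), b=59^4·(≡44) mod 59; (2|59)=-1, (44|59)=-1; (−1)^{2·4·29}·(-1)^4·(-1)^2 = +1.
v=3: a=3^-4·(≡1), b=3^-3·(≡1) mod 3; (1|3)=+1, (1|3)=+1; (−1)^{-4·-3·1}·(+1)^-3·(+1)^-4 = +1.
v=41: a=41^2·(≡12), b=41^3·(≡7) mod 41; (12|41)=-1, (7|41)=-1; (−1)^{2·3·20}·(-1)^3·(-1)^2 = -1.
v=5: a=5^2·(≡1), b=5^4·(≡2) mod 5; (1|5)=+1, (2|5)=-1; (−1)^{2·4·2}·(+1)^4·(-1)^2 = +1.
v=13: a=13^2·(≡7), b=13^4·(≡4) mod 13; (7|13)=-1, (4|13)=+1; (−1)^{2·4·6}·(-1)^4·(+1)^2 = +1.
v=47: a=47^1·(≡30), b=47^1·(≡46) mod 47; (30|47)=-1, (46|47)=-1; (−1)^{1·1·23}·(-1)^1·(-1)^1 = -1.
v=∞: 2914 > 0 and 10394238 > 0  ⇒  (a,b)_∞ = +1.
v=31: a=31^1·(≡28), b=31^1·(≡2) mod 31; (28|31)=+1, (2|31)=+1; (−1)^{1·1·15}·(+1)^1·(+1)^1 = -1.
|Ram(2914, 10394238)| = 4, even; anisotropic at {29, 31, 41, 47}.

[29, 31, 41, 47]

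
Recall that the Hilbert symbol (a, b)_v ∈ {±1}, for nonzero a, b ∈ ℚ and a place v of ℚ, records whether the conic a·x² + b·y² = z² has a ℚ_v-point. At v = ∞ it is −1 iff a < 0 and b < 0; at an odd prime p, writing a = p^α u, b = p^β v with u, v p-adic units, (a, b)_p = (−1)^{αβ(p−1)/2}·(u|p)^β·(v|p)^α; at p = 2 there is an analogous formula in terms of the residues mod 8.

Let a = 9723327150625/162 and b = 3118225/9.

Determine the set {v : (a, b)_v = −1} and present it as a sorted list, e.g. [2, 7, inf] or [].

[11, 29]

(a, b) ≡ (2, 124729) mod (ℚ^×)²; places V = {2, 3, 5, 11, 17, 23, 29, ∞}.
(a,b)_5: α=4, u≡3; β=2, v≡1 (mod 5); (3|5)=-1, (1|5)=+1; sign (−1)^0·-1^2·+1^4 = +1.
(a,b)_23: α=2, u≡8; β=1, v≡4 (mod 23); (8|23)=+1, (4|23)=+1; sign (−1)^0·+1^1·+1^2 = +1.
(a,b)_17: α=2, u≡16; β=1, v≡7 (mod 17); (16|17)=+1, (7|17)=-1; sign (−1)^0·+1^1·-1^2 = +1.
(a,b)_11: α=2, u≡10; β=1, v≡3 (mod 11); (10|11)=-1, (3|11)=+1; sign (−1)^0·-1^1·+1^2 = -1.
(a,b)_∞: sgn(2)=+, sgn(124729)=+, so +1.
(a,b)_29: α=2, u≡8; β=1, v≡25 (mod 29); (8|29)=-1, (25|29)=+1; sign (−1)^0·-1^1·+1^2 = -1.
(a,b)_3: α=-4, u≡2; β=-2, v≡1 (mod 3); (2|3)=-1, (1|3)=+1; sign (−1)^0·-1^-2·+1^-4 = +1.
(a,b)_2: α=-1, β=0; u≡1, v≡1 (mod 8); ε(u)ε(v)=0·0, αω(v)=-1·0, βω(u)=0·0; sum ≡ 0  ⇒  +1.
Ram(2, 124729) = {11, 29}; no ℚ_11-point on the conic.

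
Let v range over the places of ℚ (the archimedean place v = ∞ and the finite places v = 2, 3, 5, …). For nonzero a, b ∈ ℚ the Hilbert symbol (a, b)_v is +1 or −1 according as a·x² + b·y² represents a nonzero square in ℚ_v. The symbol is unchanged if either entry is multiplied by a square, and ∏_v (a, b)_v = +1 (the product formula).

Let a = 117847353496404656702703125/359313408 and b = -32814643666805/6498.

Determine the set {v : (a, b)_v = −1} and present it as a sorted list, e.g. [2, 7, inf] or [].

(a, b) ≡ (31119, -4810) mod (ℚ^×)²; places V = {2, 3, 5, 7, 11, 13, 19, 23, 37, 41, ∞}.
(a,b)_11: α=5, u≡10; β=2, v≡8 (mod 11); (10|11)=-1, (8|11)=-1; sign (−1)^0·-1^2·-1^5 = -1.
(a,b)_∞: sgn(31119)=+, sgn(-4810)=−, so +1.
(a,b)_37: α=2, u≡17; β=3, v≡29 (mod 37); (17|37)=-1, (29|37)=-1; sign (−1)^0·-1^3·-1^2 = -1.
(a,b)_2: α=-12, β=-1; u≡7, v≡3 (mod 8); ε(u)ε(v)=1·1, αω(v)=-12·1, βω(u)=-1·0; sum ≡ 1  ⇒  -1.
(a,b)_23: α=3, u≡19; β=0, v≡15 (mod 23); (19|23)=-1, (15|23)=-1; sign (−1)^0·-1^0·-1^3 = -1.
(a,b)_13: α=4, u≡3; β=1, v≡11 (mod 13); (3|13)=+1, (11|13)=-1; sign (−1)^0·+1^1·-1^4 = +1.
(a,b)_41: α=1, u≡20; β=2, v≡34 (mod 41); (20|41)=+1, (34|41)=-1; sign (−1)^0·+1^2·-1^1 = -1.
(a,b)_3: α=-5, u≡2; β=-2, v≡2 (mod 3); (2|3)=-1, (2|3)=-1; sign (−1)^0·-1^-2·-1^-5 = -1.
(a,b)_5: α=6, u≡1; β=1, v≡3 (mod 5); (1|5)=+1, (3|5)=-1; sign (−1)^0·+1^1·-1^6 = +1.
(a,b)_19: α=-2, u≡5; β=-2, v≡4 (mod 19); (5|19)=+1, (4|19)=+1; sign (−1)^0·+1^-2·+1^-2 = +1.
(a,b)_7: α=4, u≡1; β=2, v≡5 (mod 7); (1|7)=+1, (5|7)=-1; sign (−1)^0·+1^2·-1^4 = +1.
Ram(31119, -4810) = {2, 3, 11, 23, 37, 41}; no ℚ_2-point on the conic.

[2, 3, 11, 23, 37, 41]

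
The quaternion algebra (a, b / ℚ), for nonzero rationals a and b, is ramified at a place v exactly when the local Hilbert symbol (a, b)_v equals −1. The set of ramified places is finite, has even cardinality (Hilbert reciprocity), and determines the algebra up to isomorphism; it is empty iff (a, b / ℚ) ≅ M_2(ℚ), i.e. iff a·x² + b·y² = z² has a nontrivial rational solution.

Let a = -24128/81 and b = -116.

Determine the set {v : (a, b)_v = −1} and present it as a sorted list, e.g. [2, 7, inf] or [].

Mod squares: a ≡ -377, b ≡ -29. Check v ∈ {∞, 2, 3, 13, 29}.
v=3: a=3^-4·(≡1), b=3^0·(≡1) mod 3; (1|3)=+1, (1|3)=+1; (−1)^{-4·0·1}·(+1)^0·(+1)^-4 = +1.
v=13: a=13^1·(≡1), b=13^0·(≡1) mod 13; (1|13)=+1, (1|13)=+1; (−1)^{1·0·6}·(+1)^0·(+1)^1 = +1.
v=29: a=29^1·(≡13), b=29^1·(≡25) mod 29; (13|29)=+1, (25|29)=+1; (−1)^{1·1·14}·(+1)^1·(+1)^1 = +1.
v=∞: -377 < 0 and -29 < 0  ⇒  (a,b)_∞ = -1.
v=2: v_2(a)=6, v_2(b)=2; units ≡ 7, 3 (mod 8); ε·ε+αω+βω = 1·1+6·1+2·0 ≡ 1  ⇒  (a,b)_2 = -1.
Ram(-377, -29) = {2, ∞}; no ℚ_2-point on the conic.

[2, inf]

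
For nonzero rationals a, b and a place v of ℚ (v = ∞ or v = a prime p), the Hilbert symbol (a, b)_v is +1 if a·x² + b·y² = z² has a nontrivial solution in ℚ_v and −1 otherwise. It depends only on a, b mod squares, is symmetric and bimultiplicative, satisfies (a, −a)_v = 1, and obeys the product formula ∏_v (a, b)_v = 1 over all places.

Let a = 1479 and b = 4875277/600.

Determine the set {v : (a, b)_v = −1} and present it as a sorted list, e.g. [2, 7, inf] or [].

[2, 17, 29, 31]

(a, b) ≡ (1479, 34782) mod (ℚ^×)²; places V = {2, 3, 5, 11, 17, 29, 31, ∞}.
(a,b)_5: α=0, u≡4; β=-2, v≡3 (mod 5); (4|5)=+1, (3|5)=-1; sign (−1)^0·+1^-2·-1^0 = +1.
(a,b)_11: α=0, u≡5; β=1, v≡1 (mod 11); (5|11)=+1, (1|11)=+1; sign (−1)^0·+1^1·+1^0 = +1.
(a,b)_2: α=0, β=-3; u≡7, v≡7 (mod 8); ε(u)ε(v)=1·1, αω(v)=0·0, βω(u)=-3·0; sum ≡ 1  ⇒  -1.
(a,b)_∞: sgn(1479)=+, sgn(34782)=+, so +1.
(a,b)_3: α=1, u≡1; β=-1, v≡2 (mod 3); (1|3)=+1, (2|3)=-1; sign (−1)^1·+1^-1·-1^1 = +1.
(a,b)_29: α=1, u≡22; β=2, v≡10 (mod 29); (22|29)=+1, (10|29)=-1; sign (−1)^0·+1^2·-1^1 = -1.
(a,b)_31: α=0, u≡22; β=1, v≡6 (mod 31); (22|31)=-1, (6|31)=-1; sign (−1)^0·-1^1·-1^0 = -1.
(a,b)_17: α=1, u≡2; β=1, v≡5 (mod 17); (2|17)=+1, (5|17)=-1; sign (−1)^0·+1^1·-1^1 = -1.
Ram(1479, 34782) = {2, 17, 29, 31}; no ℚ_2-point on the conic.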